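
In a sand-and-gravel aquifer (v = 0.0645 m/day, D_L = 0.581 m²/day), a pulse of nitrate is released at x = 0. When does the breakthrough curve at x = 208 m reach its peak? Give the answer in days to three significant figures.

3090 days

For the 1D instantaneous-source solution, setting ∂C/∂t = 0 at fixed x gives v²t² + 2Dt − x² = 0, so t = (√(D² + v²x²) − D)/v².
√(D² + v²x²) = √(0.581² + 0.0645² × 208²) = 13.43; v² = 0.00416025.
t = (13.43 − 0.581)/0.00416025 = 3090 days (vs. the pure-advection estimate x/v = 3220 d).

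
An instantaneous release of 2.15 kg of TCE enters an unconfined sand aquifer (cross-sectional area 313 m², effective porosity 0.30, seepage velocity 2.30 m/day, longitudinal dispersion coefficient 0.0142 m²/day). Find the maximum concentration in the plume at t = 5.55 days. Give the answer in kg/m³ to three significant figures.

The peak of an instantaneous 1D plume sits at x = vt; there the Gaussian factor is 1 and C_max = M/(n_e·A·√(4πDt)), where n_e·A is the pore area the mass is dissolved in.
√(4πDt) = √(4π × 0.0142 × 5.55) = 0.9952 m, so C_max = 2.15/(0.30 × 313 × 0.9952) = 0.0230 kg/m³.

0.0230 kg/m³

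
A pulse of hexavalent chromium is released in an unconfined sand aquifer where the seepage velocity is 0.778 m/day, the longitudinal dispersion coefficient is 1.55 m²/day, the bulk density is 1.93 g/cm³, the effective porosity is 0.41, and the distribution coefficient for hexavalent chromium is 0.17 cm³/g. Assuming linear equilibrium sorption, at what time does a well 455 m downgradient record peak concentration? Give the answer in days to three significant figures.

Retardation factor R = 1 + ρ_b·K_d/n = 1 + 1.93 × 0.17/0.41 = 1.800.
Sorption retards both mechanisms: v_R = v/R = 0.4322 m/day, D_R = D/R = 0.8611 m²/day.
Peak time from v_R²t² + 2D_R t − x² = 0: t = (√(D_R² + v_R²x²) − D_R)/v_R².
√(D_R² + v_R²x²) = √(0.8611² + 0.4322² × 455²) = 196.7; v_R² = 0.1868.
t = (196.7 − 0.8611)/0.1868 = 1050 days.

1050 days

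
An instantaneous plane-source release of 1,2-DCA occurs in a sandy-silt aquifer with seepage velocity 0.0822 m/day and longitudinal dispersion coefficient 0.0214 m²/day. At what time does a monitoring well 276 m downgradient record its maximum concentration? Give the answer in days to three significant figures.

3350 days

For the 1D instantaneous-source solution, setting ∂C/∂t = 0 at fixed x gives v²t² + 2Dt − x² = 0, so t = (√(D² + v²x²) − D)/v².
√(D² + v²x²) = √(0.0214² + 0.0822² × 276²) = 22.69; v² = 0.00675684.
t = (22.69 − 0.0214)/0.00675684 = 3350 days (vs. the pure-advection estimate x/v = 3360 d).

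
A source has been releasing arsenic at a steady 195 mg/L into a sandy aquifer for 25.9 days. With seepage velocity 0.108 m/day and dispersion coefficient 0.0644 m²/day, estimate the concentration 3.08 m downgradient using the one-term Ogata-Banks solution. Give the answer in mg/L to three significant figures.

For a continuous step input, C/C₀ ≈ ½·erfc((x−vt)/(2√(Dt))).
vt = 0.108 × 25.9 = 2.7972 m and 2√(Dt) = 2√(0.0644 × 25.9) = 2.583 m.
Argument (x−vt)/(2√(Dt)) = (3.08 − 2.7972)/2.583 = 0.1095; ½·erfc(0.1095) = 0.4385.
C = 195 × 0.4385 = 85.5 mg/L.

85.5 mg/L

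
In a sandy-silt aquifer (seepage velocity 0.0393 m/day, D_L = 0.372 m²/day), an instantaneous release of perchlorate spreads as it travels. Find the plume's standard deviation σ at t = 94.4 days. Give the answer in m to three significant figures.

Dispersive spreading gives a Gaussian with σ² = 2Dt; advection only shifts the center.
σ = √(2 × 0.372 × 94.4) = 8.38 m.

8.38 m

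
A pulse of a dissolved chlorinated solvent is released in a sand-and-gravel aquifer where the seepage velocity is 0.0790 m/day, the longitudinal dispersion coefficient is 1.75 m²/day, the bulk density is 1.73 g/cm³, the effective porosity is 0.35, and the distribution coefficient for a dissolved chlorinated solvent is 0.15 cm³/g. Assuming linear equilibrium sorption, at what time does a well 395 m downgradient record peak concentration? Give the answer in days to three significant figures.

Retardation factor R = 1 + ρ_b·K_d/n = 1 + 1.73 × 0.15/0.35 = 1.741.
Sorption retards both mechanisms: v_R = v/R = 0.04538 m/day, D_R = D/R = 1.005 m²/day.
Peak time from v_R²t² + 2D_R t − x² = 0: t = (√(D_R² + v_R²x²) − D_R)/v_R².
√(D_R² + v_R²x²) = √(1.005² + 0.04538² × 395²) = 17.95; v_R² = 0.002059.
t = (17.95 − 1.005)/0.002059 = 8230 days.

8230 days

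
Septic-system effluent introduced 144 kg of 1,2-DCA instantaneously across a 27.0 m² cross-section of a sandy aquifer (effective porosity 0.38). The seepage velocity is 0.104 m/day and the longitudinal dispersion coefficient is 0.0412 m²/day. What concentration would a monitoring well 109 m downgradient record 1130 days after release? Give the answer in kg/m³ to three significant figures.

For an instantaneous plane source, C(x,t) = M/(n_e·A·√(4πDt)) · exp(−(x−vt)²/(4Dt)), with n_e·A the pore (flow) area.
Plume center vt = 0.104 × 1130 = 117.52 m, so the well at 109 m is 8.52 m upgradient of the peak.
√(4πDt) = 24.19 m, giving peak height M/(n_e·A·√(4πDt)) = 144/(0.38 × 27.0 × 24.19) = 0.5802 kg/m³.
(x−vt)²/(4Dt) = (-8.52)²/(4 × 0.0412 × 1130) = 0.3898; exp(−0.3898) = 0.6772.
C = 0.5802 × 0.6772 = 0.393 kg/m³.

0.393 kg/m³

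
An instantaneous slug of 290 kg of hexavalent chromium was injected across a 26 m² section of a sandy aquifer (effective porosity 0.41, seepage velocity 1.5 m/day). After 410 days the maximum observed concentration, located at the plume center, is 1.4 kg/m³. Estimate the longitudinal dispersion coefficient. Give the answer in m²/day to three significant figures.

At the plume center C_max = M/(n_e·A·√(4πDt)), so D = M²/(4πt·(n_e·A·C_max)²).
n_e·A·C_max = 0.41 × 26 × 1.4 = 14.92 kg/m.
D = 290²/(4π × 410 × 14.92²) = 0.0733 m²/day.

0.0733 m²/day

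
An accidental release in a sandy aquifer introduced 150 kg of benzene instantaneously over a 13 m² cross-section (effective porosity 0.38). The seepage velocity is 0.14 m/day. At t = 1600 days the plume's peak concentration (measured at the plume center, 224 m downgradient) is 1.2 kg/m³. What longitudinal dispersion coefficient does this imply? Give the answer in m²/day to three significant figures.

0.0318 m²/day

At the plume center C_max = M/(n_e·A·√(4πDt)), so D = M²/(4πt·(n_e·A·C_max)²).
n_e·A·C_max = 0.38 × 13 × 1.2 = 5.928 kg/m.
D = 150²/(4π × 1600 × 5.928²) = 0.0318 m²/day.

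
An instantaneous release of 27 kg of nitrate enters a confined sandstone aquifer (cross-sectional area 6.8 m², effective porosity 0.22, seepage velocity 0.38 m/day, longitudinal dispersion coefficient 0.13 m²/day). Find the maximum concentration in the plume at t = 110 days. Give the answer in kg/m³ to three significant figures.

The peak of an instantaneous 1D plume sits at x = vt; there the Gaussian factor is 1 and C_max = M/(n_e·A·√(4πDt)), where n_e·A is the pore area the mass is dissolved in.
√(4πDt) = √(4π × 0.13 × 110) = 13.41 m, so C_max = 27/(0.22 × 6.8 × 13.41) = 1.35 kg/m³.

1.35 kg/m³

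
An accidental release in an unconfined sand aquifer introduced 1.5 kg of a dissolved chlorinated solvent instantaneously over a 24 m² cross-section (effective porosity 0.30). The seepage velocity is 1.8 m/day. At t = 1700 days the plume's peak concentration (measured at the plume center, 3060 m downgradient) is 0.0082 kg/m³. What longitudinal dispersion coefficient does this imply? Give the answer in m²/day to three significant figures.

0.0302 m²/day

At the plume center C_max = M/(n_e·A·√(4πDt)), so D = M²/(4πt·(n_e·A·C_max)²).
n_e·A·C_max = 0.30 × 24 × 0.0082 = 0.05904 kg/m.
D = 1.5²/(4π × 1700 × 0.05904²) = 0.0302 m²/day.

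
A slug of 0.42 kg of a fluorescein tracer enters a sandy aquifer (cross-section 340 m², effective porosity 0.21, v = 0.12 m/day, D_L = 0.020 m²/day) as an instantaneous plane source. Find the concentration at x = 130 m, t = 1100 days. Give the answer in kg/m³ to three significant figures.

0.000338 kg/m³

For an instantaneous plane source, C(x,t) = M/(n_e·A·√(4πDt)) · exp(−(x−vt)²/(4Dt)), with n_e·A the pore (flow) area.
Plume center vt = 0.12 × 1100 = 132 m, so the well at 130 m is 2 m upgradient of the peak.
√(4πDt) = 16.63 m, giving peak height M/(n_e·A·√(4πDt)) = 0.42/(0.21 × 340 × 16.63) = 0.0003537 kg/m³.
(x−vt)²/(4Dt) = (-2)²/(4 × 0.020 × 1100) = 0.04545; exp(−0.04545) = 0.9556.
C = 0.0003537 × 0.9556 = 0.000338 kg/m³.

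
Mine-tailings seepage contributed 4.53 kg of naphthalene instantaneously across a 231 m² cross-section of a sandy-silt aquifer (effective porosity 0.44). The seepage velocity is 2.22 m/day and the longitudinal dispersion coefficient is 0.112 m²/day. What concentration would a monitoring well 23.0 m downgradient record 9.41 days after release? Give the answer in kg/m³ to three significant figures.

0.00426 kg/m³

For an instantaneous plane source, C(x,t) = M/(n_e·A·√(4πDt)) · exp(−(x−vt)²/(4Dt)), with n_e·A the pore (flow) area.
Plume center vt = 2.22 × 9.41 = 20.8902 m, so the well at 23.0 m is 2.1098 m downgradient of the peak.
√(4πDt) = 3.639 m, giving peak height M/(n_e·A·√(4πDt)) = 4.53/(0.44 × 231 × 3.639) = 0.01225 kg/m³.
(x−vt)²/(4Dt) = (2.1098)²/(4 × 0.112 × 9.41) = 1.056; exp(−1.056) = 0.3478.
C = 0.01225 × 0.3478 = 0.00426 kg/m³.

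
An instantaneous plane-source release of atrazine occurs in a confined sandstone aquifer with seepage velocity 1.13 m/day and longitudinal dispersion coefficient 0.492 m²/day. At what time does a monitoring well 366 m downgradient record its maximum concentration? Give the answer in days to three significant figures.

For the 1D instantaneous-source solution, setting ∂C/∂t = 0 at fixed x gives v²t² + 2Dt − x² = 0, so t = (√(D² + v²x²) − D)/v².
√(D² + v²x²) = √(0.492² + 1.13² × 366²) = 413.6; v² = 1.2769.
t = (413.6 − 0.492)/1.2769 = 324 days (vs. the pure-advection estimate x/v = 324 d).

324 days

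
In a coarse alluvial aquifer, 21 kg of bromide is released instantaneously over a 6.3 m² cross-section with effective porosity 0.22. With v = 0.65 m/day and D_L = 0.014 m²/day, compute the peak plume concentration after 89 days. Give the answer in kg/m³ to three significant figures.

3.83 kg/m³

The peak of an instantaneous 1D plume sits at x = vt; there the Gaussian factor is 1 and C_max = M/(n_e·A·√(4πDt)), where n_e·A is the pore area the mass is dissolved in.
√(4πDt) = √(4π × 0.014 × 89) = 3.957 m, so C_max = 21/(0.22 × 6.3 × 3.957) = 3.83 kg/m³.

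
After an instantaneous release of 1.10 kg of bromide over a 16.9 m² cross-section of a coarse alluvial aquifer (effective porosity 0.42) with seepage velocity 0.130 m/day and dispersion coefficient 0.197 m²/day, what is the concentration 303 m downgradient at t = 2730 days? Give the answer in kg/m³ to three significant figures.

For an instantaneous plane source, C(x,t) = M/(n_e·A·√(4πDt)) · exp(−(x−vt)²/(4Dt)), with n_e·A the pore (flow) area.
Plume center vt = 0.130 × 2730 = 354.9 m, so the well at 303 m is 51.9 m upgradient of the peak.
√(4πDt) = 82.21 m, giving peak height M/(n_e·A·√(4πDt)) = 1.10/(0.42 × 16.9 × 82.21) = 0.001885 kg/m³.
(x−vt)²/(4Dt) = (-51.9)²/(4 × 0.197 × 2730) = 1.252; exp(−1.252) = 0.2859.
C = 0.001885 × 0.2859 = 0.000539 kg/m³.

0.000539 kg/m³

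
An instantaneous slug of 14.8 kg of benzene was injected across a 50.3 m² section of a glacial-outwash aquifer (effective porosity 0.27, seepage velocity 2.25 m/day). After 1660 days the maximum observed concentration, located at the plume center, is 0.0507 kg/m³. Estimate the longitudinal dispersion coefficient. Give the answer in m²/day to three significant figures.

0.0221 m²/day

At the plume center C_max = M/(n_e·A·√(4πDt)), so D = M²/(4πt·(n_e·A·C_max)²).
n_e·A·C_max = 0.27 × 50.3 × 0.0507 = 0.6886 kg/m.
D = 14.8²/(4π × 1660 × 0.6886²) = 0.0221 m²/day.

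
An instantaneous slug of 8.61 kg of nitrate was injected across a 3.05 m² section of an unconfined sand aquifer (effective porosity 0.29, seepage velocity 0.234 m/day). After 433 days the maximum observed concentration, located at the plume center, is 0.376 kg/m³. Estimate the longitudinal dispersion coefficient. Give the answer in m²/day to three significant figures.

At the plume center C_max = M/(n_e·A·√(4πDt)), so D = M²/(4πt·(n_e·A·C_max)²).
n_e·A·C_max = 0.29 × 3.05 × 0.376 = 0.3326 kg/m.
D = 8.61²/(4π × 433 × 0.3326²) = 0.123 m²/day.

0.123 m²/day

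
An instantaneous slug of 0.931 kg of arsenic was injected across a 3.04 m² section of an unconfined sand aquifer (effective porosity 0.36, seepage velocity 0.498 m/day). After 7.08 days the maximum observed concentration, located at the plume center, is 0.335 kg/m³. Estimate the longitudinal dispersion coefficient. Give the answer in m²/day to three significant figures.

At the plume center C_max = M/(n_e·A·√(4πDt)), so D = M²/(4πt·(n_e·A·C_max)²).
n_e·A·C_max = 0.36 × 3.04 × 0.335 = 0.3666 kg/m.
D = 0.931²/(4π × 7.08 × 0.3666²) = 0.0725 m²/day.

0.0725 m²/day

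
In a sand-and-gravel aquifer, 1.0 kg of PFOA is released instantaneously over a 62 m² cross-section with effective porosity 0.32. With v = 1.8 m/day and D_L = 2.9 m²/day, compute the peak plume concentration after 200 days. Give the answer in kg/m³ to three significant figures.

The peak of an instantaneous 1D plume sits at x = vt; there the Gaussian factor is 1 and C_max = M/(n_e·A·√(4πDt)), where n_e·A is the pore area the mass is dissolved in.
√(4πDt) = √(4π × 2.9 × 200) = 85.37 m, so C_max = 1.0/(0.32 × 62 × 85.37) = 0.000590 kg/m³.

0.000590 kg/m³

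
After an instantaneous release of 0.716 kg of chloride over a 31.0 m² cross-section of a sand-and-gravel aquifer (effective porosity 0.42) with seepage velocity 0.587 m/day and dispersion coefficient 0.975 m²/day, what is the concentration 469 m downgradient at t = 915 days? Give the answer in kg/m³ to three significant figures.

0.000142 kg/m³

For an instantaneous plane source, C(x,t) = M/(n_e·A·√(4πDt)) · exp(−(x−vt)²/(4Dt)), with n_e·A the pore (flow) area.
Plume center vt = 0.587 × 915 = 537.105 m, so the well at 469 m is 68.105 m upgradient of the peak.
√(4πDt) = 105.9 m, giving peak height M/(n_e·A·√(4πDt)) = 0.716/(0.42 × 31.0 × 105.9) = 0.0005193 kg/m³.
(x−vt)²/(4Dt) = (-68.105)²/(4 × 0.975 × 915) = 1.300; exp(−1.300) = 0.2725.
C = 0.0005193 × 0.2725 = 0.000142 kg/m³.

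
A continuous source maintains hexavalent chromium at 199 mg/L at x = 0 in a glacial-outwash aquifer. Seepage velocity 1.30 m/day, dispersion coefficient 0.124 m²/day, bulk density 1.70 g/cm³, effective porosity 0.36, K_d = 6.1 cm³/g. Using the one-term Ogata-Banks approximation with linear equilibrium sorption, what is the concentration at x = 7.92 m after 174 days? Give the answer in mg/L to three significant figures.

77.9 mg/L

Retardation factor R = 1 + ρ_b·K_d/n = 1 + 1.70 × 6.1/0.36 = 29.81.
Sorption retards both mechanisms: v_R = v/R = 0.04361 m/day, D_R = D/R = 0.004160 m²/day.
v_R·t = 0.04361 × 174 = 7.58814 m; 2√(D_R t) = 1.702 m; argument = (7.92 − 7.58814)/1.702 = 0.1950.
C = C₀ × ½·erfc(0.1950) = 199 × 0.3914 = 77.9 mg/L.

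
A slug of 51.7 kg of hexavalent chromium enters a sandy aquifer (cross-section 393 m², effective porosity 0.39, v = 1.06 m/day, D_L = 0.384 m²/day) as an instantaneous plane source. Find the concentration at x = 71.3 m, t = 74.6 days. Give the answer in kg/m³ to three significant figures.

0.0105 kg/m³

For an instantaneous plane source, C(x,t) = M/(n_e·A·√(4πDt)) · exp(−(x−vt)²/(4Dt)), with n_e·A the pore (flow) area.
Plume center vt = 1.06 × 74.6 = 79.076 m, so the well at 71.3 m is 7.776 m upgradient of the peak.
√(4πDt) = 18.97 m, giving peak height M/(n_e·A·√(4πDt)) = 51.7/(0.39 × 393 × 18.97) = 0.01778 kg/m³.
(x−vt)²/(4Dt) = (-7.776)²/(4 × 0.384 × 74.6) = 0.5277; exp(−0.5277) = 0.5900.
C = 0.01778 × 0.5900 = 0.0105 kg/m³.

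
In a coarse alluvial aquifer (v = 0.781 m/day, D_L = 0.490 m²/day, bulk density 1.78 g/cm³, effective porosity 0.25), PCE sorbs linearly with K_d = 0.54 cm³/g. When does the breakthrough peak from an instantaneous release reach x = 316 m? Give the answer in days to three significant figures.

Retardation factor R = 1 + ρ_b·K_d/n = 1 + 1.78 × 0.54/0.25 = 4.845.
Sorption retards both mechanisms: v_R = v/R = 0.1612 m/day, D_R = D/R = 0.1011 m²/day.
Peak time from v_R²t² + 2D_R t − x² = 0: t = (√(D_R² + v_R²x²) − D_R)/v_R².
√(D_R² + v_R²x²) = √(0.1011² + 0.1612² × 316²) = 50.94; v_R² = 0.02599.
t = (50.94 − 0.1011)/0.02599 = 1960 days.

1960 days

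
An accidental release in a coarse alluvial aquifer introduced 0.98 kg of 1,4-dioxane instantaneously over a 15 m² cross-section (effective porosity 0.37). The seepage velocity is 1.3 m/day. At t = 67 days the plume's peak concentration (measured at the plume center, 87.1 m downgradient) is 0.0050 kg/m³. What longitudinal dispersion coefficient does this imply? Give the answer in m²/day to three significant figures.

At the plume center C_max = M/(n_e·A·√(4πDt)), so D = M²/(4πt·(n_e·A·C_max)²).
n_e·A·C_max = 0.37 × 15 × 0.0050 = 0.02775 kg/m.
D = 0.98²/(4π × 67 × 0.02775²) = 1.48 m²/day.

1.48 m²/day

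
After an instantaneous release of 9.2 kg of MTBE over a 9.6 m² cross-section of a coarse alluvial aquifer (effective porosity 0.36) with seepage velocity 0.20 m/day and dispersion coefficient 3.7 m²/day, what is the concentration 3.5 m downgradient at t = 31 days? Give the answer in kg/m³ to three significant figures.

For an instantaneous plane source, C(x,t) = M/(n_e·A·√(4πDt)) · exp(−(x−vt)²/(4Dt)), with n_e·A the pore (flow) area.
Plume center vt = 0.20 × 31 = 6.2 m, so the well at 3.5 m is 2.7 m upgradient of the peak.
√(4πDt) = 37.97 m, giving peak height M/(n_e·A·√(4πDt)) = 9.2/(0.36 × 9.6 × 37.97) = 0.07011 kg/m³.
(x−vt)²/(4Dt) = (-2.7)²/(4 × 3.7 × 31) = 0.01589; exp(−0.01589) = 0.9842.
C = 0.07011 × 0.9842 = 0.0690 kg/m³.

0.0690 kg/m³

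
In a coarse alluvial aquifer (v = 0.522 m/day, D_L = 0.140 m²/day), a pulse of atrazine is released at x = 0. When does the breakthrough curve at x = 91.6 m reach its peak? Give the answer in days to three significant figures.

175 days

For the 1D instantaneous-source solution, setting ∂C/∂t = 0 at fixed x gives v²t² + 2Dt − x² = 0, so t = (√(D² + v²x²) − D)/v².
√(D² + v²x²) = √(0.140² + 0.522² × 91.6²) = 47.82; v² = 0.272484.
t = (47.82 − 0.140)/0.272484 = 175 days (vs. the pure-advection estimate x/v = 175 d).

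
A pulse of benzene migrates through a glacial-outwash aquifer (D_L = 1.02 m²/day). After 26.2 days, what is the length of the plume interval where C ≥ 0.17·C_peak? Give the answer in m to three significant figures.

The plume is Gaussian with σ = √(2Dt) = √(2 × 1.02 × 26.2) = 7.311 m.
C/C_peak = exp(−Δx²/(2σ²)) = 0.17 ⇒ Δx = σ·√(−2 ln 0.17) = 7.311 × 1.883 = 13.77 m.
Width = 2Δx = 27.5 m.

27.5 m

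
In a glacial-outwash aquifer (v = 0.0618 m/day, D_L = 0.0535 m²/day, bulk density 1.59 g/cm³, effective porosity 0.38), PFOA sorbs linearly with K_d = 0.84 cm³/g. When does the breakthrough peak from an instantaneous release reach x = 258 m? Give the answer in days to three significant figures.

Retardation factor R = 1 + ρ_b·K_d/n = 1 + 1.59 × 0.84/0.38 = 4.515.
Sorption retards both mechanisms: v_R = v/R = 0.01369 m/day, D_R = D/R = 0.01185 m²/day.
Peak time from v_R²t² + 2D_R t − x² = 0: t = (√(D_R² + v_R²x²) − D_R)/v_R².
√(D_R² + v_R²x²) = √(0.01185² + 0.01369² × 258²) = 3.532; v_R² = 0.0001874.
t = (3.532 − 0.01185)/0.0001874 = 18800 days.

18800 days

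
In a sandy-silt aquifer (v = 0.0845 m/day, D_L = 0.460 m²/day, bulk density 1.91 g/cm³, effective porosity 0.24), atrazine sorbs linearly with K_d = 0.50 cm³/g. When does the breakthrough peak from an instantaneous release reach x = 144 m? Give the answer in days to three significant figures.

Retardation factor R = 1 + ρ_b·K_d/n = 1 + 1.91 × 0.50/0.24 = 4.979.
Sorption retards both mechanisms: v_R = v/R = 0.01697 m/day, D_R = D/R = 0.09239 m²/day.
Peak time from v_R²t² + 2D_R t − x² = 0: t = (√(D_R² + v_R²x²) − D_R)/v_R².
√(D_R² + v_R²x²) = √(0.09239² + 0.01697² × 144²) = 2.445; v_R² = 0.0002880.
t = (2.445 − 0.09239)/0.0002880 = 8170 days.

8170 days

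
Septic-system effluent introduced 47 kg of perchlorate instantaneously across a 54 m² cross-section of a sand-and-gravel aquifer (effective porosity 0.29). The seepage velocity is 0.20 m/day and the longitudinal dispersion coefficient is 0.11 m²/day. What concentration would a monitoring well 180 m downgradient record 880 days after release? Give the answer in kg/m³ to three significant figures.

0.0826 kg/m³

For an instantaneous plane source, C(x,t) = M/(n_e·A·√(4πDt)) · exp(−(x−vt)²/(4Dt)), with n_e·A the pore (flow) area.
Plume center vt = 0.20 × 880 = 176 m, so the well at 180 m is 4 m downgradient of the peak.
√(4πDt) = 34.88 m, giving peak height M/(n_e·A·√(4πDt)) = 47/(0.29 × 54 × 34.88) = 0.08605 kg/m³.
(x−vt)²/(4Dt) = (4)²/(4 × 0.11 × 880) = 0.04132; exp(−0.04132) = 0.9595.
C = 0.08605 × 0.9595 = 0.0826 kg/m³.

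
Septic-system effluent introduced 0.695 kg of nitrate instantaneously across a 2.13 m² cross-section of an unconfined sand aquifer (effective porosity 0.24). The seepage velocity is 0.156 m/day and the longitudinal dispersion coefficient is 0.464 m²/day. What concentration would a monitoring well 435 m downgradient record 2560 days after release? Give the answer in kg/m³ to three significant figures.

0.00852 kg/m³

For an instantaneous plane source, C(x,t) = M/(n_e·A·√(4πDt)) · exp(−(x−vt)²/(4Dt)), with n_e·A the pore (flow) area.
Plume center vt = 0.156 × 2560 = 399.36 m, so the well at 435 m is 35.64 m downgradient of the peak.
√(4πDt) = 122.2 m, giving peak height M/(n_e·A·√(4πDt)) = 0.695/(0.24 × 2.13 × 122.2) = 0.01113 kg/m³.
(x−vt)²/(4Dt) = (35.64)²/(4 × 0.464 × 2560) = 0.2673; exp(−0.2673) = 0.7654.
C = 0.01113 × 0.7654 = 0.00852 kg/m³.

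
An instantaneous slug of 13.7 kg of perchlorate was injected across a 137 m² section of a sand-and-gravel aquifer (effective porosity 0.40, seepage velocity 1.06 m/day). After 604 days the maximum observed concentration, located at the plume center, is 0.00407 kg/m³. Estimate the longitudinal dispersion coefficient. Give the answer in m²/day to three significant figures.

At the plume center C_max = M/(n_e·A·√(4πDt)), so D = M²/(4πt·(n_e·A·C_max)²).
n_e·A·C_max = 0.40 × 137 × 0.00407 = 0.2230 kg/m.
D = 13.7²/(4π × 604 × 0.2230²) = 0.497 m²/day.

0.497 m²/day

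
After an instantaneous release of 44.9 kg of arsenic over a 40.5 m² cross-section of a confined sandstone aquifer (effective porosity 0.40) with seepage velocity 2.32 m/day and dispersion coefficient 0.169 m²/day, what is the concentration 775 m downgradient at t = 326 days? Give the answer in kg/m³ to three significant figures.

For an instantaneous plane source, C(x,t) = M/(n_e·A·√(4πDt)) · exp(−(x−vt)²/(4Dt)), with n_e·A the pore (flow) area.
Plume center vt = 2.32 × 326 = 756.32 m, so the well at 775 m is 18.68 m downgradient of the peak.
√(4πDt) = 26.31 m, giving peak height M/(n_e·A·√(4πDt)) = 44.9/(0.40 × 40.5 × 26.31) = 0.1053 kg/m³.
(x−vt)²/(4Dt) = (18.68)²/(4 × 0.169 × 326) = 1.583; exp(−1.583) = 0.2054.
C = 0.1053 × 0.2054 = 0.0216 kg/m³.

0.0216 kg/m³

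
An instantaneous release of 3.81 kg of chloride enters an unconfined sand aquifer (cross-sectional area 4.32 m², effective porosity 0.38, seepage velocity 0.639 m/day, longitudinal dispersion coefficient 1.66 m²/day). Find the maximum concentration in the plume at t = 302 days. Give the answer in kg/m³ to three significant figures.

The peak of an instantaneous 1D plume sits at x = vt; there the Gaussian factor is 1 and C_max = M/(n_e·A·√(4πDt)), where n_e·A is the pore area the mass is dissolved in.
√(4πDt) = √(4π × 1.66 × 302) = 79.37 m, so C_max = 3.81/(0.38 × 4.32 × 79.37) = 0.0292 kg/m³.

0.0292 kg/m³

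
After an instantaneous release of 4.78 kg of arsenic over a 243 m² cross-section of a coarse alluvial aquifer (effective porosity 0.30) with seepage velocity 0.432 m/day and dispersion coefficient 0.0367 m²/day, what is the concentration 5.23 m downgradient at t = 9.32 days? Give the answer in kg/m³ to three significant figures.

0.0110 kg/m³

For an instantaneous plane source, C(x,t) = M/(n_e·A·√(4πDt)) · exp(−(x−vt)²/(4Dt)), with n_e·A the pore (flow) area.
Plume center vt = 0.432 × 9.32 = 4.02624 m, so the well at 5.23 m is 1.20376 m downgradient of the peak.
√(4πDt) = 2.073 m, giving peak height M/(n_e·A·√(4πDt)) = 4.78/(0.30 × 243 × 2.073) = 0.03163 kg/m³.
(x−vt)²/(4Dt) = (1.20376)²/(4 × 0.0367 × 9.32) = 1.059; exp(−1.059) = 0.3468.
C = 0.03163 × 0.3468 = 0.0110 kg/m³.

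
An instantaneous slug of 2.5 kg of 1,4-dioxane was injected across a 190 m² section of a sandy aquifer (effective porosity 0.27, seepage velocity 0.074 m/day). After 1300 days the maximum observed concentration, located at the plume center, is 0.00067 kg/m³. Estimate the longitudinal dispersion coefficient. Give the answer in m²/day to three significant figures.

At the plume center C_max = M/(n_e·A·√(4πDt)), so D = M²/(4πt·(n_e·A·C_max)²).
n_e·A·C_max = 0.27 × 190 × 0.00067 = 0.03437 kg/m.
D = 2.5²/(4π × 1300 × 0.03437²) = 0.324 m²/day.

0.324 m²/day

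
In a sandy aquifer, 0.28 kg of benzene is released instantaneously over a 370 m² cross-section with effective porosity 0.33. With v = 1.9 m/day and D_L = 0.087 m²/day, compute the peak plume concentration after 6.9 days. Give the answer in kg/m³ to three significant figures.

0.000835 kg/m³

The peak of an instantaneous 1D plume sits at x = vt; there the Gaussian factor is 1 and C_max = M/(n_e·A·√(4πDt)), where n_e·A is the pore area the mass is dissolved in.
√(4πDt) = √(4π × 0.087 × 6.9) = 2.747 m, so C_max = 0.28/(0.33 × 370 × 2.747) = 0.000835 kg/m³.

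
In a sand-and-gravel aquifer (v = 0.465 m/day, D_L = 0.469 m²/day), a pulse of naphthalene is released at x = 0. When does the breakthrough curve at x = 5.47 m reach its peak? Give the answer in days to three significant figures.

9.79 days

For the 1D instantaneous-source solution, setting ∂C/∂t = 0 at fixed x gives v²t² + 2Dt − x² = 0, so t = (√(D² + v²x²) − D)/v².
√(D² + v²x²) = √(0.469² + 0.465² × 5.47²) = 2.586; v² = 0.216225.
t = (2.586 − 0.469)/0.216225 = 9.79 days (vs. the pure-advection estimate x/v = 11.8 d).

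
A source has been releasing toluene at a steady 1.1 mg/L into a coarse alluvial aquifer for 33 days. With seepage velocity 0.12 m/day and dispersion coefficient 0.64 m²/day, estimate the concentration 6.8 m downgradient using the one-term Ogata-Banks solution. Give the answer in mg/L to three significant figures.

0.364 mg/L

For a continuous step input, C/C₀ ≈ ½·erfc((x−vt)/(2√(Dt))).
vt = 0.12 × 33 = 3.96 m and 2√(Dt) = 2√(0.64 × 33) = 9.191 m.
Argument (x−vt)/(2√(Dt)) = (6.8 − 3.96)/9.191 = 0.3090; ½·erfc(0.3090) = 0.3311.
C = 1.1 × 0.3311 = 0.364 mg/L.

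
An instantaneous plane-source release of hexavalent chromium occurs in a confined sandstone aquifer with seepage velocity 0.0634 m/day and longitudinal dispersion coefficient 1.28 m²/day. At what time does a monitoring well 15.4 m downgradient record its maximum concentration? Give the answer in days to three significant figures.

82.1 days

For the 1D instantaneous-source solution, setting ∂C/∂t = 0 at fixed x gives v²t² + 2Dt − x² = 0, so t = (√(D² + v²x²) − D)/v².
√(D² + v²x²) = √(1.28² + 0.0634² × 15.4²) = 1.610; v² = 0.00401956.
t = (1.610 − 1.28)/0.00401956 = 82.1 days (vs. the pure-advection estimate x/v = 243 d).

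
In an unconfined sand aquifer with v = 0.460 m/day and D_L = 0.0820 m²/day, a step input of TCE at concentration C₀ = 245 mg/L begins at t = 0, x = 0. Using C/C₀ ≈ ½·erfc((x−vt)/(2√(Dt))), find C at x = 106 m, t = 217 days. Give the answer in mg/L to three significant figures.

36.8 mg/L

For a continuous step input, C/C₀ ≈ ½·erfc((x−vt)/(2√(Dt))).
vt = 0.460 × 217 = 99.82 m and 2√(Dt) = 2√(0.0820 × 217) = 8.437 m.
Argument (x−vt)/(2√(Dt)) = (106 − 99.82)/8.437 = 0.7325; ½·erfc(0.7325) = 0.1501.
C = 245 × 0.1501 = 36.8 mg/L.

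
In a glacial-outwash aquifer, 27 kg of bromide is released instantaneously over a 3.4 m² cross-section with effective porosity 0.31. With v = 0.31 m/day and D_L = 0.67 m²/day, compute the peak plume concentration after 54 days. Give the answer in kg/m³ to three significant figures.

1.20 kg/m³

The peak of an instantaneous 1D plume sits at x = vt; there the Gaussian factor is 1 and C_max = M/(n_e·A·√(4πDt)), where n_e·A is the pore area the mass is dissolved in.
√(4πDt) = √(4π × 0.67 × 54) = 21.32 m, so C_max = 27/(0.31 × 3.4 × 21.32) = 1.20 kg/m³.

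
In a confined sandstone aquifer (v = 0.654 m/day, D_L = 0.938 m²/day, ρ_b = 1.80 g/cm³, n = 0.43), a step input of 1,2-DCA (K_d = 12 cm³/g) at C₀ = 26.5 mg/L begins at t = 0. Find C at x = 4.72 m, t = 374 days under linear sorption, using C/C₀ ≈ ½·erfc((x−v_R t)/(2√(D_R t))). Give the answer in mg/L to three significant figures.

Retardation factor R = 1 + ρ_b·K_d/n = 1 + 1.80 × 12/0.43 = 51.23.
Sorption retards both mechanisms: v_R = v/R = 0.01277 m/day, D_R = D/R = 0.01831 m²/day.
v_R·t = 0.01277 × 374 = 4.77598 m; 2√(D_R t) = 5.234 m; argument = (4.72 − 4.77598)/5.234 = -0.01070.
C = C₀ × ½·erfc(-0.01070) = 26.5 × 0.5060 = 13.4 mg/L.

13.4 mg/L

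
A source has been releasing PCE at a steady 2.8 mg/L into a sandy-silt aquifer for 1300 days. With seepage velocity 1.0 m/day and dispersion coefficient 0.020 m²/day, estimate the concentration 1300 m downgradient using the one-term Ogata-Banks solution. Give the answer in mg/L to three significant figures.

1.40 mg/L

For a continuous step input, C/C₀ ≈ ½·erfc((x−vt)/(2√(Dt))).
vt = 1.0 × 1300 = 1300 m and 2√(Dt) = 2√(0.020 × 1300) = 10.20 m.
Argument (x−vt)/(2√(Dt)) = (1300 − 1300)/10.20 = 0; ½·erfc(0) = 0.5000.
C = 2.8 × 0.5000 = 1.40 mg/L.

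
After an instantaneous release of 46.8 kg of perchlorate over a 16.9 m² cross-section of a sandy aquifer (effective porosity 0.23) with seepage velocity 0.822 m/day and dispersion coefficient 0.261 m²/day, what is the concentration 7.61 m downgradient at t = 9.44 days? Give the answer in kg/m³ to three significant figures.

2.16 kg/m³

For an instantaneous plane source, C(x,t) = M/(n_e·A·√(4πDt)) · exp(−(x−vt)²/(4Dt)), with n_e·A the pore (flow) area.
Plume center vt = 0.822 × 9.44 = 7.75968 m, so the well at 7.61 m is 0.14968 m upgradient of the peak.
√(4πDt) = 5.564 m, giving peak height M/(n_e·A·√(4πDt)) = 46.8/(0.23 × 16.9 × 5.564) = 2.164 kg/m³.
(x−vt)²/(4Dt) = (-0.14968)²/(4 × 0.261 × 9.44) = 0.002273; exp(−0.002273) = 0.9977.
C = 2.164 × 0.9977 = 2.16 kg/m³.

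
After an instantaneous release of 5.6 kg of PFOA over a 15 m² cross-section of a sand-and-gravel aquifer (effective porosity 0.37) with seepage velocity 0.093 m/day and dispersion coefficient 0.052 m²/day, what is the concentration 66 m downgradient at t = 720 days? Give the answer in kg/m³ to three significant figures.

0.0462 kg/m³

For an instantaneous plane source, C(x,t) = M/(n_e·A·√(4πDt)) · exp(−(x−vt)²/(4Dt)), with n_e·A the pore (flow) area.
Plume center vt = 0.093 × 720 = 66.96 m, so the well at 66 m is 0.96 m upgradient of the peak.
√(4πDt) = 21.69 m, giving peak height M/(n_e·A·√(4πDt)) = 5.6/(0.37 × 15 × 21.69) = 0.04652 kg/m³.
(x−vt)²/(4Dt) = (-0.96)²/(4 × 0.052 × 720) = 0.006154; exp(−0.006154) = 0.9939.
C = 0.04652 × 0.9939 = 0.0462 kg/m³.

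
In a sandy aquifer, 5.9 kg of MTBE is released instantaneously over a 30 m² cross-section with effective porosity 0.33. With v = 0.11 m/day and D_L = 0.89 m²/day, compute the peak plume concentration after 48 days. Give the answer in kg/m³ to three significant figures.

0.0257 kg/m³

The peak of an instantaneous 1D plume sits at x = vt; there the Gaussian factor is 1 and C_max = M/(n_e·A·√(4πDt)), where n_e·A is the pore area the mass is dissolved in.
√(4πDt) = √(4π × 0.89 × 48) = 23.17 m, so C_max = 5.9/(0.33 × 30 × 23.17) = 0.0257 kg/m³.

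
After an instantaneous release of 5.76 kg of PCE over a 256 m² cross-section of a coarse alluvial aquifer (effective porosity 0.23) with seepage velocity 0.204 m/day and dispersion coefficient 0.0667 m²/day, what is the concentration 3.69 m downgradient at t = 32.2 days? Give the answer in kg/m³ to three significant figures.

0.00718 kg/m³

For an instantaneous plane source, C(x,t) = M/(n_e·A·√(4πDt)) · exp(−(x−vt)²/(4Dt)), with n_e·A the pore (flow) area.
Plume center vt = 0.204 × 32.2 = 6.5688 m, so the well at 3.69 m is 2.8788 m upgradient of the peak.
√(4πDt) = 5.195 m, giving peak height M/(n_e·A·√(4πDt)) = 5.76/(0.23 × 256 × 5.195) = 0.01883 kg/m³.
(x−vt)²/(4Dt) = (-2.8788)²/(4 × 0.0667 × 32.2) = 0.9647; exp(−0.9647) = 0.3811.
C = 0.01883 × 0.3811 = 0.00718 kg/m³.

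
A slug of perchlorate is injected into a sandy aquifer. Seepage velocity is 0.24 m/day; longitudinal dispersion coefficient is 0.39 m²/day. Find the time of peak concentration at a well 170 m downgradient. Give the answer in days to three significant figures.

For the 1D instantaneous-source solution, setting ∂C/∂t = 0 at fixed x gives v²t² + 2Dt − x² = 0, so t = (√(D² + v²x²) − D)/v².
√(D² + v²x²) = √(0.39² + 0.24² × 170²) = 40.80; v² = 0.0576.
t = (40.80 − 0.39)/0.0576 = 702 days (vs. the pure-advection estimate x/v = 708 d).

702 days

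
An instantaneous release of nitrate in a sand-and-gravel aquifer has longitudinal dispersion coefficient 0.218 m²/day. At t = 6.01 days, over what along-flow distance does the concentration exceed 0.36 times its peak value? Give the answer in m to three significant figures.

The plume is Gaussian with σ = √(2Dt) = √(2 × 0.218 × 6.01) = 1.619 m.
C/C_peak = exp(−Δx²/(2σ²)) = 0.36 ⇒ Δx = σ·√(−2 ln 0.36) = 1.619 × 1.429 = 2.314 m.
Width = 2Δx = 4.63 m.

4.63 m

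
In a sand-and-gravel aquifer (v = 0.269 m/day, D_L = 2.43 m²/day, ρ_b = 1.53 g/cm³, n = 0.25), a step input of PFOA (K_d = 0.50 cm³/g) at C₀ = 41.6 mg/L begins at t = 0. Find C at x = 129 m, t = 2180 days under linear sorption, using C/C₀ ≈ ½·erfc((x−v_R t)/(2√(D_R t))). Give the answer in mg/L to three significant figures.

25.7 mg/L

Retardation factor R = 1 + ρ_b·K_d/n = 1 + 1.53 × 0.50/0.25 = 4.060.
Sorption retards both mechanisms: v_R = v/R = 0.06626 m/day, D_R = D/R = 0.5985 m²/day.
v_R·t = 0.06626 × 2180 = 144.4468 m; 2√(D_R t) = 72.24 m; argument = (129 − 144.4468)/72.24 = -0.2138.
C = C₀ × ½·erfc(-0.2138) = 41.6 × 0.6188 = 25.7 mg/L.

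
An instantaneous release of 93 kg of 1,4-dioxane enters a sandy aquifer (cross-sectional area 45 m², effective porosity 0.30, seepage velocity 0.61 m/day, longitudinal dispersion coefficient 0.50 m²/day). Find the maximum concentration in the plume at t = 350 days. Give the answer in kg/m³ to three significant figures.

0.147 kg/m³

The peak of an instantaneous 1D plume sits at x = vt; there the Gaussian factor is 1 and C_max = M/(n_e·A·√(4πDt)), where n_e·A is the pore area the mass is dissolved in.
√(4πDt) = √(4π × 0.50 × 350) = 46.89 m, so C_max = 93/(0.30 × 45 × 46.89) = 0.147 kg/m³.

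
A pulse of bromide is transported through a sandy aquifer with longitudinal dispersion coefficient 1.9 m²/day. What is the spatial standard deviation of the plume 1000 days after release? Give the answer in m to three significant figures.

Dispersive spreading gives a Gaussian with σ² = 2Dt; advection only shifts the center.
σ = √(2 × 1.9 × 1000) = 61.6 m.

61.6 m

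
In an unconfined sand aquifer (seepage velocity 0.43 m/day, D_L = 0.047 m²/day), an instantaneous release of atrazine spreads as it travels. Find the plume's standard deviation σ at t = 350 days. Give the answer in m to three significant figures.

5.74 m

Dispersive spreading gives a Gaussian with σ² = 2Dt; advection only shifts the center.
σ = √(2 × 0.047 × 350) = 5.74 m.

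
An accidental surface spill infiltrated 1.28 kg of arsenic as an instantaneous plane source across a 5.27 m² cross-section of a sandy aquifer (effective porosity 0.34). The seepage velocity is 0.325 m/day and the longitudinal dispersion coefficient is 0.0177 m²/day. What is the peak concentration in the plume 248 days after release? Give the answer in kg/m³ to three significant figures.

0.0962 kg/m³

The peak of an instantaneous 1D plume sits at x = vt; there the Gaussian factor is 1 and C_max = M/(n_e·A·√(4πDt)), where n_e·A is the pore area the mass is dissolved in.
√(4πDt) = √(4π × 0.0177 × 248) = 7.427 m, so C_max = 1.28/(0.34 × 5.27 × 7.427) = 0.0962 kg/m³.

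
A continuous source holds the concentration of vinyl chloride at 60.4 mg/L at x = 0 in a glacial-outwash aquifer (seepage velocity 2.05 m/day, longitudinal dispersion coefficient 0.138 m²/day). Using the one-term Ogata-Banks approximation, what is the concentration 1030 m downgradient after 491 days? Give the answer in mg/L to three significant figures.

1.33 mg/L

For a continuous step input, C/C₀ ≈ ½·erfc((x−vt)/(2√(Dt))).
vt = 2.05 × 491 = 1006.55 m and 2√(Dt) = 2√(0.138 × 491) = 16.46 m.
Argument (x−vt)/(2√(Dt)) = (1030 − 1006.55)/16.46 = 1.425; ½·erfc(1.425) = 0.02194.
C = 60.4 × 0.02194 = 1.33 mg/L.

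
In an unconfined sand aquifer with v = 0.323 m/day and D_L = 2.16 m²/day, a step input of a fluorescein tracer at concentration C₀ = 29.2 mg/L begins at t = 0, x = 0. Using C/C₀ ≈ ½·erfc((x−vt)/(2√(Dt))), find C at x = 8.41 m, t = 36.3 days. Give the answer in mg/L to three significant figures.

17.6 mg/L

For a continuous step input, C/C₀ ≈ ½·erfc((x−vt)/(2√(Dt))).
vt = 0.323 × 36.3 = 11.7249 m and 2√(Dt) = 2√(2.16 × 36.3) = 17.71 m.
Argument (x−vt)/(2√(Dt)) = (8.41 − 11.7249)/17.71 = -0.1872; ½·erfc(-0.1872) = 0.6044.
C = 29.2 × 0.6044 = 17.6 mg/L.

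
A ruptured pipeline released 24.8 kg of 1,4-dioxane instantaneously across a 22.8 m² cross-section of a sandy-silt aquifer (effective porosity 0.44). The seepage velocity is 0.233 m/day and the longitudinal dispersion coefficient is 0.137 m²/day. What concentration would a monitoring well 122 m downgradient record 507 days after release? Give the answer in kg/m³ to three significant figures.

0.0793 kg/m³

For an instantaneous plane source, C(x,t) = M/(n_e·A·√(4πDt)) · exp(−(x−vt)²/(4Dt)), with n_e·A the pore (flow) area.
Plume center vt = 0.233 × 507 = 118.131 m, so the well at 122 m is 3.869 m downgradient of the peak.
√(4πDt) = 29.54 m, giving peak height M/(n_e·A·√(4πDt)) = 24.8/(0.44 × 22.8 × 29.54) = 0.08369 kg/m³.
(x−vt)²/(4Dt) = (3.869)²/(4 × 0.137 × 507) = 0.05388; exp(−0.05388) = 0.9475.
C = 0.08369 × 0.9475 = 0.0793 kg/m³.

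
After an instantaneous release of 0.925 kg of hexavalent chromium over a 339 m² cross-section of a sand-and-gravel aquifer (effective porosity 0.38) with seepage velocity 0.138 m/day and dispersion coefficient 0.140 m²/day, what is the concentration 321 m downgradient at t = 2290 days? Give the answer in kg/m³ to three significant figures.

0.000111 kg/m³

For an instantaneous plane source, C(x,t) = M/(n_e·A·√(4πDt)) · exp(−(x−vt)²/(4Dt)), with n_e·A the pore (flow) area.
Plume center vt = 0.138 × 2290 = 316.02 m, so the well at 321 m is 4.98 m downgradient of the peak.
√(4πDt) = 63.47 m, giving peak height M/(n_e·A·√(4πDt)) = 0.925/(0.38 × 339 × 63.47) = 0.0001131 kg/m³.
(x−vt)²/(4Dt) = (4.98)²/(4 × 0.140 × 2290) = 0.01934; exp(−0.01934) = 0.9808.
C = 0.0001131 × 0.9808 = 0.000111 kg/m³.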